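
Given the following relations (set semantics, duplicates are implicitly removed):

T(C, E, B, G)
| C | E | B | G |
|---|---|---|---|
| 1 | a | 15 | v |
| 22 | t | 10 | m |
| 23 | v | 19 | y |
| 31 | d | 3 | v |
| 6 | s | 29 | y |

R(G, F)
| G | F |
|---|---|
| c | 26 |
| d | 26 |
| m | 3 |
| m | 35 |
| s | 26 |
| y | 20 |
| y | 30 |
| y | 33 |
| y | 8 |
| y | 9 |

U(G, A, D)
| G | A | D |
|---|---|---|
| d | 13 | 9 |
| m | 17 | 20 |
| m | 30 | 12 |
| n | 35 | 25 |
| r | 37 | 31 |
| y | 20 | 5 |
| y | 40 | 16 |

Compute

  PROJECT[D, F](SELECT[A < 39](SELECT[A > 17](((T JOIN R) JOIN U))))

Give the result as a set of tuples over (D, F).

Natural join on G: {(22, t, 10, m, 3), (22, t, 10, m, 35), (23, v, 19, y, 20), (23, v, 19, y, 30), (23, v, 19, y, 33), (23, v, 19, y, 8), (23, v, 19, y, 9), (6, s, 29, y, 20), (6, s, 29, y, 30), (6, s, 29, y, 33), (6, s, 29, y, 8), (6, s, 29, y, 9)}
Natural join on G: {(22, t, 10, m, 3, 17, 20), (22, t, 10, m, 3, 30, 12), (22, t, 10, m, 35, 17, 20), (22, t, 10, m, 35, 30, 12), (23, v, 19, y, 20, 20, 5), (23, v, 19, y, 20, 40, 16), (23, v, 19, y, 30, 20, 5), (23, v, 19, y, 30, 40, 16), (23, v, 19, y, 33, 20, 5), (23, v, 19, y, 33, 40, 16), (23, v, 19, y, 8, 20, 5), (23, v, 19, y, 8, 40, 16), (23, v, 19, y, 9, 20, 5), (23, v, 19, y, 9, 40, 16), (6, s, 29, y, 20, 20, 5), (6, s, 29, y, 20, 40, 16), (6, s, 29, y, 30, 20, 5), (6, s, 29, y, 30, 40, 16), (6, s, 29, y, 33, 20, 5), (6, s, 29, y, 33, 40, 16), (6, s, 29, y, 8, 20, 5), (6, s, 29, y, 8, 40, 16), (6, s, 29, y, 9, 20, 5), (6, s, 29, y, 9, 40, 16)}
σ[A > 17]: keep tuples satisfying A > 17 → {(22, t, 10, m, 3, 30, 12), (22, t, 10, m, 35, 30, 12), (23, v, 19, y, 20, 20, 5), (23, v, 19, y, 20, 40, 16), (23, v, 19, y, 30, 20, 5), (23, v, 19, y, 30, 40, 16), (23, v, 19, y, 33, 20, 5), (23, v, 19, y, 33, 40, 16), (23, v, 19, y, 8, 20, 5), (23, v, 19, y, 8, 40, 16), (23, v, 19, y, 9, 20, 5), (23, v, 19, y, 9, 40, 16), (6, s, 29, y, 20, 20, 5), (6, s, 29, y, 20, 40, 16), (6, s, 29, y, 30, 20, 5), (6, s, 29, y, 30, 40, 16), (6, s, 29, y, 33, 20, 5), (6, s, 29, y, 33, 40, 16), (6, s, 29, y, 8, 20, 5), (6, s, 29, y, 8, 40, 16), (6, s, 29, y, 9, 20, 5), (6, s, 29, y, 9, 40, 16)}
σ[A < 39]: keep tuples satisfying A < 39 → {(22, t, 10, m, 3, 30, 12), (22, t, 10, m, 35, 30, 12), (23, v, 19, y, 20, 20, 5), (23, v, 19, y, 30, 20, 5), (23, v, 19, y, 33, 20, 5), (23, v, 19, y, 8, 20, 5), (23, v, 19, y, 9, 20, 5), (6, s, 29, y, 20, 20, 5), (6, s, 29, y, 30, 20, 5), (6, s, 29, y, 33, 20, 5), (6, s, 29, y, 8, 20, 5), (6, s, 29, y, 9, 20, 5)}
π[D, F]: project onto (D, F) (5 duplicate(s) eliminated) → {(12, 3), (12, 35), (5, 20), (5, 30), (5, 33), (5, 8), (5, 9)}

{(12, 3), (12, 35), (5, 20), (5, 30), (5, 33), (5, 8), (5, 9)}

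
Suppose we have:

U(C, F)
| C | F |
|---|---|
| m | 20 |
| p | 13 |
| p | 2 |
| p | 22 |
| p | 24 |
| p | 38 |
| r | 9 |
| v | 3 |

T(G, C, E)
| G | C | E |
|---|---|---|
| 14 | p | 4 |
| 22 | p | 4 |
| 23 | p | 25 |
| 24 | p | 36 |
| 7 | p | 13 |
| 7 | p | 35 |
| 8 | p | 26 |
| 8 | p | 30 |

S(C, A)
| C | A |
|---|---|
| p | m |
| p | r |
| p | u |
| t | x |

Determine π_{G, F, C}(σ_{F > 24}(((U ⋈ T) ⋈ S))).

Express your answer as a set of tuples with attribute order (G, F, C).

Natural join on C: {(p, 13, 14, 4), (p, 13, 22, 4), (p, 13, 23, 25), (p, 13, 24, 36), (p, 13, 7, 13), (p, 13, 7, 35), (p, 13, 8, 26), (p, 13, 8, 30), (p, 2, 14, 4), (p, 2, 22, 4), (p, 2, 23, 25), (p, 2, 24, 36), (p, 2, 7, 13), (p, 2, 7, 35), (p, 2, 8, 26), (p, 2, 8, 30), (p, 22, 14, 4), (p, 22, 22, 4), (p, 22, 23, 25), (p, 22, 24, 36), (p, 22, 7, 13), (p, 22, 7, 35), (p, 22, 8, 26), (p, 22, 8, 30), (p, 24, 14, 4), (p, 24, 22, 4), (p, 24, 23, 25), (p, 24, 24, 36), (p, 24, 7, 13), (p, 24, 7, 35), (p, 24, 8, 26), (p, 24, 8, 30), (p, 38, 14, 4), (p, 38, 22, 4), (p, 38, 23, 25), (p, 38, 24, 36), (p, 38, 7, 13), (p, 38, 7, 35), (p, 38, 8, 26), (p, 38, 8, 30)}
Natural join on C: {(p, 13, 14, 4, m), (p, 13, 14, 4, r), (p, 13, 14, 4, u), (p, 13, 22, 4, m), (p, 13, 22, 4, r), (p, 13, 22, 4, u), (p, 13, 23, 25, m), (p, 13, 23, 25, r), (p, 13, 23, 25, u), (p, 13, 24, 36, m), (p, 13, 24, 36, r), (p, 13, 24, 36, u), (p, 13, 7, 13, m), (p, 13, 7, 13, r), (p, 13, 7, 13, u), (p, 13, 7, 35, m), (p, 13, 7, 35, r), (p, 13, 7, 35, u), (p, 13, 8, 26, m), (p, 13, 8, 26, r), (p, 13, 8, 26, u), (p, 13, 8, 30, m), (p, 13, 8, 30, r), (p, 13, 8, 30, u), (p, 2, 14, 4, m), (p, 2, 14, 4, r), (p, 2, 14, 4, u), (p, 2, 22, 4, m), (p, 2, 22, 4, r), (p, 2, 22, 4, u), (p, 2, 23, 25, m), (p, 2, 23, 25, r), (p, 2, 23, 25, u), (p, 2, 24, 36, m), (p, 2, 24, 36, r), (p, 2, 24, 36, u), (p, 2, 7, 13, m), (p, 2, 7, 13, r), (p, 2, 7, 13, u), (p, 2, 7, 35, m), (p, 2, 7, 35, r), (p, 2, 7, 35, u), (p, 2, 8, 26, m), (p, 2, 8, 26, r), (p, 2, 8, 26, u), (p, 2, 8, 30, m), (p, 2, 8, 30, r), (p, 2, 8, 30, u), (p, 22, 14, 4, m), (p, 22, 14, 4, r), (p, 22, 14, 4, u), (p, 22, 22, 4, m), (p, 22, 22, 4, r), (p, 22, 22, 4, u), (p, 22, 23, 25, m), (p, 22, 23, 25, r), (p, 22, 23, 25, u), (p, 22, 24, 36, m), (p, 22, 24, 36, r), (p, 22, 24, 36, u), (p, 22, 7, 13, m), (p, 22, 7, 13, r), (p, 22, 7, 13, u), (p, 22, 7, 35, m), (p, 22, 7, 35, r), (p, 22, 7, 35, u), (p, 22, 8, 26, m), (p, 22, 8, 26, r), (p, 22, 8, 26, u), (p, 22, 8, 30, m), (p, 22, 8, 30, r), (p, 22, 8, 30, u), (p, 24, 14, 4, m), (p, 24, 14, 4, r), (p, 24, 14, 4, u), (p, 24, 22, 4, m), (p, 24, 22, 4, r), (p, 24, 22, 4, u), (p, 24, 23, 25, m), (p, 24, 23, 25, r), (p, 24, 23, 25, u), (p, 24, 24, 36, m), (p, 24, 24, 36, r), (p, 24, 24, 36, u), (p, 24, 7, 13, m), (p, 24, 7, 13, r), (p, 24, 7, 13, u), (p, 24, 7, 35, m), (p, 24, 7, 35, r), (p, 24, 7, 35, u), (p, 24, 8, 26, m), (p, 24, 8, 26, r), (p, 24, 8, 26, u), (p, 24, 8, 30, m), (p, 24, 8, 30, r), (p, 24, 8, 30, u), (p, 38, 14, 4, m), (p, 38, 14, 4, r), (p, 38, 14, 4, u), (p, 38, 22, 4, m), (p, 38, 22, 4, r), (p, 38, 22, 4, u), (p, 38, 23, 25, m), (p, 38, 23, 25, r), (p, 38, 23, 25, u), (p, 38, 24, 36, m), (p, 38, 24, 36, r), (p, 38, 24, 36, u), (p, 38, 7, 13, m), (p, 38, 7, 13, r), (p, 38, 7, 13, u), (p, 38, 7, 35, m), (p, 38, 7, 35, r), (p, 38, 7, 35, u), (p, 38, 8, 26, m), (p, 38, 8, 26, r), (p, 38, 8, 26, u), (p, 38, 8, 30, m), (p, 38, 8, 30, r), (p, 38, 8, 30, u)}
Apply σ_{F > 24}; surviving tuples: {(p, 38, 14, 4, m), (p, 38, 14, 4, r), (p, 38, 14, 4, u), (p, 38, 22, 4, m), (p, 38, 22, 4, r), (p, 38, 22, 4, u), (p, 38, 23, 25, m), (p, 38, 23, 25, r), (p, 38, 23, 25, u), (p, 38, 24, 36, m), (p, 38, 24, 36, r), (p, 38, 24, 36, u), (p, 38, 7, 13, m), (p, 38, 7, 13, r), (p, 38, 7, 13, u), (p, 38, 7, 35, m), (p, 38, 7, 35, r), (p, 38, 7, 35, u), (p, 38, 8, 26, m), (p, 38, 8, 26, r), (p, 38, 8, 26, u), (p, 38, 8, 30, m), (p, 38, 8, 30, r), (p, 38, 8, 30, u)}
Keep only column(s) G, F, C (18 duplicate(s) eliminated): {(14, 38, p), (22, 38, p), (23, 38, p), (24, 38, p), (7, 38, p), (8, 38, p)}

{(14, 38, p), (22, 38, p), (23, 38, p), (24, 38, p), (7, 38, p), (8, 38, p)}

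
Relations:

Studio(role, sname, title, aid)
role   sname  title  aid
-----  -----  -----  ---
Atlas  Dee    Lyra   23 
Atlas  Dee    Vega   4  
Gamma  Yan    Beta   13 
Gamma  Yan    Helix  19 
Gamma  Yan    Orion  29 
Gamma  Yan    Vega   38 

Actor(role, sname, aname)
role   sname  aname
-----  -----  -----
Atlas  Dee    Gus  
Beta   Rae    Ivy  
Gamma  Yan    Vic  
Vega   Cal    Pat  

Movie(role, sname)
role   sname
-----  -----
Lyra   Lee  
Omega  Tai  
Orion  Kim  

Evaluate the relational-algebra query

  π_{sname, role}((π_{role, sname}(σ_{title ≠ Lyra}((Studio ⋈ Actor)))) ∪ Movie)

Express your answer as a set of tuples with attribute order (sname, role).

Joining Studio and Actor on role, sname yields {(Atlas, Dee, Lyra, 23, Gus), (Atlas, Dee, Vega, 4, Gus), (Gamma, Yan, Beta, 13, Vic), (Gamma, Yan, Helix, 19, Vic), (Gamma, Yan, Orion, 29, Vic), (Gamma, Yan, Vega, 38, Vic)}.
Selection title ≠ Lyra: {(Atlas, Dee, Vega, 4, Gus), (Gamma, Yan, Beta, 13, Vic), (Gamma, Yan, Helix, 19, Vic), (Gamma, Yan, Orion, 29, Vic), (Gamma, Yan, Vega, 38, Vic)}
Projecting to role, sname (3 duplicate(s) eliminated): {(Atlas, Dee), (Gamma, Yan)}
Set union of the two operands is {(Atlas, Dee), (Gamma, Yan), (Lyra, Lee), (Omega, Tai), (Orion, Kim)}.
Projecting to sname, role: {(Dee, Atlas), (Kim, Orion), (Lee, Lyra), (Tai, Omega), (Yan, Gamma)}

{(Dee, Atlas), (Kim, Orion), (Lee, Lyra), (Tai, Omega), (Yan, Gamma)}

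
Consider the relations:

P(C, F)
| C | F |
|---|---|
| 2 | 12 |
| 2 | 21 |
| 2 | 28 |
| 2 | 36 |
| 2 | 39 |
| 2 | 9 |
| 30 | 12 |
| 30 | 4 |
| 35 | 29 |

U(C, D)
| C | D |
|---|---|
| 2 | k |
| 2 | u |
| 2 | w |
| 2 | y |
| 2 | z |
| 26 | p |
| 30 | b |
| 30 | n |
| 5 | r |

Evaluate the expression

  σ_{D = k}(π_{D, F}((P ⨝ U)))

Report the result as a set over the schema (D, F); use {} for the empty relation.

Natural join on C: {(2, 12, k), (2, 12, u), (2, 12, w), (2, 12, y), (2, 12, z), (2, 21, k), (2, 21, u), (2, 21, w), (2, 21, y), (2, 21, z), (2, 28, k), (2, 28, u), (2, 28, w), (2, 28, y), (2, 28, z), (2, 36, k), (2, 36, u), (2, 36, w), (2, 36, y), (2, 36, z), (2, 39, k), (2, 39, u), (2, 39, w), (2, 39, y), (2, 39, z), (2, 9, k), (2, 9, u), (2, 9, w), (2, 9, y), (2, 9, z), (30, 12, b), (30, 12, n), (30, 4, b), (30, 4, n)}
π[D, F]: project onto (D, F) → {(b, 12), (b, 4), (k, 12), (k, 21), (k, 28), (k, 36), (k, 39), (k, 9), (n, 12), (n, 4), (u, 12), (u, 21), (u, 28), (u, 36), (u, 39), (u, 9), (w, 12), (w, 21), (w, 28), (w, 36), (w, 39), (w, 9), (y, 12), (y, 21), (y, 28), (y, 36), (y, 39), (y, 9), (z, 12), (z, 21), (z, 28), (z, 36), (z, 39), (z, 9)}
Apply σ_{D = k}; surviving tuples: {(k, 12), (k, 21), (k, 28), (k, 36), (k, 39), (k, 9)}

{(k, 12), (k, 21), (k, 28), (k, 36), (k, 39), (k, 9)}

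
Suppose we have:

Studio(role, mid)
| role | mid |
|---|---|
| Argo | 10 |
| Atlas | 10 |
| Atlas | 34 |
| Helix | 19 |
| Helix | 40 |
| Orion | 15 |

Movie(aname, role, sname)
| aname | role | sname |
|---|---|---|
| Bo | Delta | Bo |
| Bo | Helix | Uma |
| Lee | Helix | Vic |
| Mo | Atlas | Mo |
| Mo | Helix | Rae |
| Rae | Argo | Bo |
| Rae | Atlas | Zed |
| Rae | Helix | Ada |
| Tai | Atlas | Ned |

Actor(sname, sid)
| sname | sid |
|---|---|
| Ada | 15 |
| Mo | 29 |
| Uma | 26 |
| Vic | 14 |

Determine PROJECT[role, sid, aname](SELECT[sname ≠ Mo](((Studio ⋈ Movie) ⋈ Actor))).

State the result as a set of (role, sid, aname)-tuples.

{(Helix, 14, Lee), (Helix, 15, Rae), (Helix, 26, Bo)}

Studio ⋈ Movie (natural join on role): {(Argo, 10, Rae, Bo), (Atlas, 10, Mo, Mo), (Atlas, 10, Rae, Zed), (Atlas, 10, Tai, Ned), (Atlas, 34, Mo, Mo), (Atlas, 34, Rae, Zed), (Atlas, 34, Tai, Ned), (Helix, 19, Bo, Uma), (Helix, 19, Lee, Vic), (Helix, 19, Mo, Rae), (Helix, 19, Rae, Ada), (Helix, 40, Bo, Uma), (Helix, 40, Lee, Vic), (Helix, 40, Mo, Rae), (Helix, 40, Rae, Ada)}
(Studio ⋈ Movie) ⋈ Actor (natural join on sname): {(Atlas, 10, Mo, Mo, 29), (Atlas, 34, Mo, Mo, 29), (Helix, 19, Bo, Uma, 26), (Helix, 19, Lee, Vic, 14), (Helix, 19, Rae, Ada, 15), (Helix, 40, Bo, Uma, 26), (Helix, 40, Lee, Vic, 14), (Helix, 40, Rae, Ada, 15)}
Selection sname ≠ Mo: {(Helix, 19, Bo, Uma, 26), (Helix, 19, Lee, Vic, 14), (Helix, 19, Rae, Ada, 15), (Helix, 40, Bo, Uma, 26), (Helix, 40, Lee, Vic, 14), (Helix, 40, Rae, Ada, 15)}
π[role, sid, aname]: project onto (role, sid, aname) (3 duplicate(s) eliminated) → {(Helix, 14, Lee), (Helix, 15, Rae), (Helix, 26, Bo)}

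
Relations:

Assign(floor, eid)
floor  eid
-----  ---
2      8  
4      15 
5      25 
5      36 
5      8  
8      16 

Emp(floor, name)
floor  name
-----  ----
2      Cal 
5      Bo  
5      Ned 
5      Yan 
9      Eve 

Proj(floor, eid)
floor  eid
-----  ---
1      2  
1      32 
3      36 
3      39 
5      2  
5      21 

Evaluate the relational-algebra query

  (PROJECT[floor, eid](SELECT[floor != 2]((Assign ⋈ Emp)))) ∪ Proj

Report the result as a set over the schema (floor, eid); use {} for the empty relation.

{(1, 2), (1, 32), (3, 36), (3, 39), (5, 2), (5, 21), (5, 25), (5, 36), (5, 8)}

Assign ⋈ Emp (natural join on floor): {(2, 8, Cal), (5, 25, Bo), (5, 25, Ned), (5, 25, Yan), (5, 36, Bo), (5, 36, Ned), (5, 36, Yan), (5, 8, Bo), (5, 8, Ned), (5, 8, Yan)}
Selection floor != 2: {(5, 25, Bo), (5, 25, Ned), (5, 25, Yan), (5, 36, Bo), (5, 36, Ned), (5, 36, Yan), (5, 8, Bo), (5, 8, Ned), (5, 8, Yan)}
Projecting to floor, eid (6 duplicate(s) eliminated): {(5, 25), (5, 36), (5, 8)}
Taking the union: {(1, 2), (1, 32), (3, 36), (3, 39), (5, 2), (5, 21), (5, 25), (5, 36), (5, 8)}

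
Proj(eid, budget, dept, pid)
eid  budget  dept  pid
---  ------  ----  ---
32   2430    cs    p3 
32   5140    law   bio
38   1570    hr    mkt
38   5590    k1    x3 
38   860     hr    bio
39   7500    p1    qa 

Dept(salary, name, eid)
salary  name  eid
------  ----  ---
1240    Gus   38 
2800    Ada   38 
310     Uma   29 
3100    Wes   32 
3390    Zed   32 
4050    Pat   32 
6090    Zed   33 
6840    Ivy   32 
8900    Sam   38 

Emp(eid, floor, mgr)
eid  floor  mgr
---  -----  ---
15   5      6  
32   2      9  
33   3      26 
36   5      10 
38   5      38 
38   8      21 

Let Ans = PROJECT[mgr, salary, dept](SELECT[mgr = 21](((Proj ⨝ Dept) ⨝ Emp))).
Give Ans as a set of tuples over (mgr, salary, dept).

{(21, 1240, hr), (21, 1240, k1), (21, 2800, hr), (21, 2800, k1), (21, 8900, hr), (21, 8900, k1)}

Joining Proj and Dept on eid yields {(32, 2430, cs, p3, 3100, Wes), (32, 2430, cs, p3, 3390, Zed), (32, 2430, cs, p3, 4050, Pat), (32, 2430, cs, p3, 6840, Ivy), (32, 5140, law, bio, 3100, Wes), (32, 5140, law, bio, 3390, Zed), (32, 5140, law, bio, 4050, Pat), (32, 5140, law, bio, 6840, Ivy), (38, 1570, hr, mkt, 1240, Gus), (38, 1570, hr, mkt, 2800, Ada), (38, 1570, hr, mkt, 8900, Sam), (38, 5590, k1, x3, 1240, Gus), (38, 5590, k1, x3, 2800, Ada), (38, 5590, k1, x3, 8900, Sam), (38, 860, hr, bio, 1240, Gus), (38, 860, hr, bio, 2800, Ada), (38, 860, hr, bio, 8900, Sam)}.
Joining (Proj ⨝ Dept) and Emp on eid yields {(32, 2430, cs, p3, 3100, Wes, 2, 9), (32, 2430, cs, p3, 3390, Zed, 2, 9), (32, 2430, cs, p3, 4050, Pat, 2, 9), (32, 2430, cs, p3, 6840, Ivy, 2, 9), (32, 5140, law, bio, 3100, Wes, 2, 9), (32, 5140, law, bio, 3390, Zed, 2, 9), (32, 5140, law, bio, 4050, Pat, 2, 9), (32, 5140, law, bio, 6840, Ivy, 2, 9), (38, 1570, hr, mkt, 1240, Gus, 5, 38), (38, 1570, hr, mkt, 1240, Gus, 8, 21), (38, 1570, hr, mkt, 2800, Ada, 5, 38), (38, 1570, hr, mkt, 2800, Ada, 8, 21), (38, 1570, hr, mkt, 8900, Sam, 5, 38), (38, 1570, hr, mkt, 8900, Sam, 8, 21), (38, 5590, k1, x3, 1240, Gus, 5, 38), (38, 5590, k1, x3, 1240, Gus, 8, 21), (38, 5590, k1, x3, 2800, Ada, 5, 38), (38, 5590, k1, x3, 2800, Ada, 8, 21), (38, 5590, k1, x3, 8900, Sam, 5, 38), (38, 5590, k1, x3, 8900, Sam, 8, 21), (38, 860, hr, bio, 1240, Gus, 5, 38), (38, 860, hr, bio, 1240, Gus, 8, 21), (38, 860, hr, bio, 2800, Ada, 5, 38), (38, 860, hr, bio, 2800, Ada, 8, 21), (38, 860, hr, bio, 8900, Sam, 5, 38), (38, 860, hr, bio, 8900, Sam, 8, 21)}.
Apply σ_{mgr = 21}; surviving tuples: {(38, 1570, hr, mkt, 1240, Gus, 8, 21), (38, 1570, hr, mkt, 2800, Ada, 8, 21), (38, 1570, hr, mkt, 8900, Sam, 8, 21), (38, 5590, k1, x3, 1240, Gus, 8, 21), (38, 5590, k1, x3, 2800, Ada, 8, 21), (38, 5590, k1, x3, 8900, Sam, 8, 21), (38, 860, hr, bio, 1240, Gus, 8, 21), (38, 860, hr, bio, 2800, Ada, 8, 21), (38, 860, hr, bio, 8900, Sam, 8, 21)}
Keep only column(s) mgr, salary, dept (3 duplicate(s) eliminated): {(21, 1240, hr), (21, 1240, k1), (21, 2800, hr), (21, 2800, k1), (21, 8900, hr), (21, 8900, k1)}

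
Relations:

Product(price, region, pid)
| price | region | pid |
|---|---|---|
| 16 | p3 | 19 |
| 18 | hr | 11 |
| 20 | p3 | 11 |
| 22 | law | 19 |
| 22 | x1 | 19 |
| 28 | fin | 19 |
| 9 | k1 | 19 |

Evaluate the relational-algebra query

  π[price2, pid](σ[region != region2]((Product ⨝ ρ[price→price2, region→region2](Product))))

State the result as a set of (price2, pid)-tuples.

ρ[price→price2, region→region2]: schema becomes (price2, region2, pid); tuples unchanged.
Joining Product and ρ[price→price2, region→region2](Product) on pid yields {(16, p3, 19, 16, p3), (16, p3, 19, 22, law), (16, p3, 19, 22, x1), (16, p3, 19, 28, fin), (16, p3, 19, 9, k1), (18, hr, 11, 18, hr), (18, hr, 11, 20, p3), (20, p3, 11, 18, hr), (20, p3, 11, 20, p3), (22, law, 19, 16, p3), (22, law, 19, 22, law), (22, law, 19, 22, x1), (22, law, 19, 28, fin), (22, law, 19, 9, k1), (22, x1, 19, 16, p3), (22, x1, 19, 22, law), (22, x1, 19, 22, x1), (22, x1, 19, 28, fin), (22, x1, 19, 9, k1), (28, fin, 19, 16, p3), (28, fin, 19, 22, law), (28, fin, 19, 22, x1), (28, fin, 19, 28, fin), (28, fin, 19, 9, k1), (9, k1, 19, 16, p3), (9, k1, 19, 22, law), (9, k1, 19, 22, x1), (9, k1, 19, 28, fin), (9, k1, 19, 9, k1)}.
Filtering on region != region2 leaves {(16, p3, 19, 22, law), (16, p3, 19, 22, x1), (16, p3, 19, 28, fin), (16, p3, 19, 9, k1), (18, hr, 11, 20, p3), (20, p3, 11, 18, hr), (22, law, 19, 16, p3), (22, law, 19, 22, x1), (22, law, 19, 28, fin), (22, law, 19, 9, k1), (22, x1, 19, 16, p3), (22, x1, 19, 22, law), (22, x1, 19, 28, fin), (22, x1, 19, 9, k1), (28, fin, 19, 16, p3), (28, fin, 19, 22, law), (28, fin, 19, 22, x1), (28, fin, 19, 9, k1), (9, k1, 19, 16, p3), (9, k1, 19, 22, law), (9, k1, 19, 22, x1), (9, k1, 19, 28, fin)}.
π_{price2, pid} gives {(16, 19), (18, 11), (20, 11), (22, 19), (28, 19), (9, 19)} (16 duplicate(s) eliminated).

{(16, 19), (18, 11), (20, 11), (22, 19), (28, 19), (9, 19)}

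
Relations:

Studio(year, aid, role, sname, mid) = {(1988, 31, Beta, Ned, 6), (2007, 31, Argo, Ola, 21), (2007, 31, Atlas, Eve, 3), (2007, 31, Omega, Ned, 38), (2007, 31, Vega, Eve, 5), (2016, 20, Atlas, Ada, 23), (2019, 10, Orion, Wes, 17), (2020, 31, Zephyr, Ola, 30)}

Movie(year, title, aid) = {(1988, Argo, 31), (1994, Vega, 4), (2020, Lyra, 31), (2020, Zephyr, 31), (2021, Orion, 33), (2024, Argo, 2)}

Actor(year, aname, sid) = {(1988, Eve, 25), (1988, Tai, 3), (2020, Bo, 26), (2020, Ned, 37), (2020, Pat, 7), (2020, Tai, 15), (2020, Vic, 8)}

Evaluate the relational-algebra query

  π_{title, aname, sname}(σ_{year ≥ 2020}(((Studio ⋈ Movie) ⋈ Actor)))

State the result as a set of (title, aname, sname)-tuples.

{(Lyra, Bo, Ola), (Lyra, Ned, Ola), (Lyra, Pat, Ola), (Lyra, Tai, Ola), (Lyra, Vic, Ola), (Zephyr, Bo, Ola), (Zephyr, Ned, Ola), (Zephyr, Pat, Ola), (Zephyr, Tai, Ola), (Zephyr, Vic, Ola)}

Joining Studio and Movie on year, aid yields {(1988, 31, Beta, Ned, 6, Argo), (2020, 31, Zephyr, Ola, 30, Lyra), (2020, 31, Zephyr, Ola, 30, Zephyr)}.
Joining (Studio ⋈ Movie) and Actor on year yields {(1988, 31, Beta, Ned, 6, Argo, Eve, 25), (1988, 31, Beta, Ned, 6, Argo, Tai, 3), (2020, 31, Zephyr, Ola, 30, Lyra, Bo, 26), (2020, 31, Zephyr, Ola, 30, Lyra, Ned, 37), (2020, 31, Zephyr, Ola, 30, Lyra, Pat, 7), (2020, 31, Zephyr, Ola, 30, Lyra, Tai, 15), (2020, 31, Zephyr, Ola, 30, Lyra, Vic, 8), (2020, 31, Zephyr, Ola, 30, Zephyr, Bo, 26), (2020, 31, Zephyr, Ola, 30, Zephyr, Ned, 37), (2020, 31, Zephyr, Ola, 30, Zephyr, Pat, 7), (2020, 31, Zephyr, Ola, 30, Zephyr, Tai, 15), (2020, 31, Zephyr, Ola, 30, Zephyr, Vic, 8)}.
Selection year ≥ 2020: {(2020, 31, Zephyr, Ola, 30, Lyra, Bo, 26), (2020, 31, Zephyr, Ola, 30, Lyra, Ned, 37), (2020, 31, Zephyr, Ola, 30, Lyra, Pat, 7), (2020, 31, Zephyr, Ola, 30, Lyra, Tai, 15), (2020, 31, Zephyr, Ola, 30, Lyra, Vic, 8), (2020, 31, Zephyr, Ola, 30, Zephyr, Bo, 26), (2020, 31, Zephyr, Ola, 30, Zephyr, Ned, 37), (2020, 31, Zephyr, Ola, 30, Zephyr, Pat, 7), (2020, 31, Zephyr, Ola, 30, Zephyr, Tai, 15), (2020, 31, Zephyr, Ola, 30, Zephyr, Vic, 8)}
π[title, aname, sname]: project onto (title, aname, sname) → {(Lyra, Bo, Ola), (Lyra, Ned, Ola), (Lyra, Pat, Ola), (Lyra, Tai, Ola), (Lyra, Vic, Ola), (Zephyr, Bo, Ola), (Zephyr, Ned, Ola), (Zephyr, Pat, Ola), (Zephyr, Tai, Ola), (Zephyr, Vic, Ola)}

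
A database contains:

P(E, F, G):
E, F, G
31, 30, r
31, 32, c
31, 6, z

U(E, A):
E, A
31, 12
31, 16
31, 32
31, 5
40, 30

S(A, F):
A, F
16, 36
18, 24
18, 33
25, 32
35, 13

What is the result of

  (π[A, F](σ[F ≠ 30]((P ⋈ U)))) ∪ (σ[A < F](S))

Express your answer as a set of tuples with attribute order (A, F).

{(12, 32), (12, 6), (16, 32), (16, 36), (16, 6), (18, 24), (18, 33), (25, 32), (32, 32), (32, 6), (5, 32), (5, 6)}

Natural join on E: {(31, 30, r, 12), (31, 30, r, 16), (31, 30, r, 32), (31, 30, r, 5), (31, 32, c, 12), (31, 32, c, 16), (31, 32, c, 32), (31, 32, c, 5), (31, 6, z, 12), (31, 6, z, 16), (31, 6, z, 32), (31, 6, z, 5)}
Selection F ≠ 30: {(31, 32, c, 12), (31, 32, c, 16), (31, 32, c, 32), (31, 32, c, 5), (31, 6, z, 12), (31, 6, z, 16), (31, 6, z, 32), (31, 6, z, 5)}
Keep only column(s) A, F: {(12, 32), (12, 6), (16, 32), (16, 6), (32, 32), (32, 6), (5, 32), (5, 6)}
Selection A < F: {(16, 36), (18, 24), (18, 33), (25, 32)}
Taking the union: {(12, 32), (12, 6), (16, 32), (16, 36), (16, 6), (18, 24), (18, 33), (25, 32), (32, 32), (32, 6), (5, 32), (5, 6)}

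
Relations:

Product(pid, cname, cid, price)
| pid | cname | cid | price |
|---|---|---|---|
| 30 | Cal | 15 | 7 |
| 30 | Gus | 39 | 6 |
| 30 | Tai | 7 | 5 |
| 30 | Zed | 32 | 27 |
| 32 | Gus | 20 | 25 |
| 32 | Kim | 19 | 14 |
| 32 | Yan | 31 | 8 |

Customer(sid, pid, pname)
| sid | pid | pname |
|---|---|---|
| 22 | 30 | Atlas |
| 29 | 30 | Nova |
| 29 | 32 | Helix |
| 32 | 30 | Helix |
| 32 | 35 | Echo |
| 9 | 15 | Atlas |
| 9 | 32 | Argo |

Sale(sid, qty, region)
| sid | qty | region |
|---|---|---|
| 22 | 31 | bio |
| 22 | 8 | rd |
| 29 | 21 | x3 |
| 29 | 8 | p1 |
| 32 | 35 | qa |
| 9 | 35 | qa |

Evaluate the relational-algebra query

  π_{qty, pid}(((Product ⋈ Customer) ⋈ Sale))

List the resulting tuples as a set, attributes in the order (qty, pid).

{(21, 30), (21, 32), (31, 30), (35, 30), (35, 32), (8, 30), (8, 32)}

Joining Product and Customer on pid yields {(30, Cal, 15, 7, 22, Atlas), (30, Cal, 15, 7, 29, Nova), (30, Cal, 15, 7, 32, Helix), (30, Gus, 39, 6, 22, Atlas), (30, Gus, 39, 6, 29, Nova), (30, Gus, 39, 6, 32, Helix), (30, Tai, 7, 5, 22, Atlas), (30, Tai, 7, 5, 29, Nova), (30, Tai, 7, 5, 32, Helix), (30, Zed, 32, 27, 22, Atlas), (30, Zed, 32, 27, 29, Nova), (30, Zed, 32, 27, 32, Helix), (32, Gus, 20, 25, 29, Helix), (32, Gus, 20, 25, 9, Argo), (32, Kim, 19, 14, 29, Helix), (32, Kim, 19, 14, 9, Argo), (32, Yan, 31, 8, 29, Helix), (32, Yan, 31, 8, 9, Argo)}.
Joining (Product ⋈ Customer) and Sale on sid yields {(30, Cal, 15, 7, 22, Atlas, 31, bio), (30, Cal, 15, 7, 22, Atlas, 8, rd), (30, Cal, 15, 7, 29, Nova, 21, x3), (30, Cal, 15, 7, 29, Nova, 8, p1), (30, Cal, 15, 7, 32, Helix, 35, qa), (30, Gus, 39, 6, 22, Atlas, 31, bio), (30, Gus, 39, 6, 22, Atlas, 8, rd), (30, Gus, 39, 6, 29, Nova, 21, x3), (30, Gus, 39, 6, 29, Nova, 8, p1), (30, Gus, 39, 6, 32, Helix, 35, qa), (30, Tai, 7, 5, 22, Atlas, 31, bio), (30, Tai, 7, 5, 22, Atlas, 8, rd), (30, Tai, 7, 5, 29, Nova, 21, x3), (30, Tai, 7, 5, 29, Nova, 8, p1), (30, Tai, 7, 5, 32, Helix, 35, qa), (30, Zed, 32, 27, 22, Atlas, 31, bio), (30, Zed, 32, 27, 22, Atlas, 8, rd), (30, Zed, 32, 27, 29, Nova, 21, x3), (30, Zed, 32, 27, 29, Nova, 8, p1), (30, Zed, 32, 27, 32, Helix, 35, qa), (32, Gus, 20, 25, 29, Helix, 21, x3), (32, Gus, 20, 25, 29, Helix, 8, p1), (32, Gus, 20, 25, 9, Argo, 35, qa), (32, Kim, 19, 14, 29, Helix, 21, x3), (32, Kim, 19, 14, 29, Helix, 8, p1), (32, Kim, 19, 14, 9, Argo, 35, qa), (32, Yan, 31, 8, 29, Helix, 21, x3), (32, Yan, 31, 8, 29, Helix, 8, p1), (32, Yan, 31, 8, 9, Argo, 35, qa)}.
Keep only column(s) qty, pid (22 duplicate(s) eliminated): {(21, 30), (21, 32), (31, 30), (35, 30), (35, 32), (8, 30), (8, 32)}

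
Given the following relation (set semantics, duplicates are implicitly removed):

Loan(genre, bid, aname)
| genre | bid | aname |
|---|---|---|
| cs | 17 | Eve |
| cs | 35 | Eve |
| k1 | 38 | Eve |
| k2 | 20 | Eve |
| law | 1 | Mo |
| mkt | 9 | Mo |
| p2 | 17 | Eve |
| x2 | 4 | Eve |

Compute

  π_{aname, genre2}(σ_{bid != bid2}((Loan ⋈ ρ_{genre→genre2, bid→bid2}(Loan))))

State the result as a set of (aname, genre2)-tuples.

ρ[genre→genre2, bid→bid2]: schema becomes (genre2, bid2, aname); tuples unchanged.
Natural join on aname: {(cs, 17, Eve, cs, 17), (cs, 17, Eve, cs, 35), (cs, 17, Eve, k1, 38), (cs, 17, Eve, k2, 20), (cs, 17, Eve, p2, 17), (cs, 17, Eve, x2, 4), (cs, 35, Eve, cs, 17), (cs, 35, Eve, cs, 35), (cs, 35, Eve, k1, 38), (cs, 35, Eve, k2, 20), (cs, 35, Eve, p2, 17), (cs, 35, Eve, x2, 4), (k1, 38, Eve, cs, 17), (k1, 38, Eve, cs, 35), (k1, 38, Eve, k1, 38), (k1, 38, Eve, k2, 20), (k1, 38, Eve, p2, 17), (k1, 38, Eve, x2, 4), (k2, 20, Eve, cs, 17), (k2, 20, Eve, cs, 35), (k2, 20, Eve, k1, 38), (k2, 20, Eve, k2, 20), (k2, 20, Eve, p2, 17), (k2, 20, Eve, x2, 4), (law, 1, Mo, law, 1), (law, 1, Mo, mkt, 9), (mkt, 9, Mo, law, 1), (mkt, 9, Mo, mkt, 9), (p2, 17, Eve, cs, 17), (p2, 17, Eve, cs, 35), (p2, 17, Eve, k1, 38), (p2, 17, Eve, k2, 20), (p2, 17, Eve, p2, 17), (p2, 17, Eve, x2, 4), (x2, 4, Eve, cs, 17), (x2, 4, Eve, cs, 35), (x2, 4, Eve, k1, 38), (x2, 4, Eve, k2, 20), (x2, 4, Eve, p2, 17), (x2, 4, Eve, x2, 4)}
σ[bid != bid2]: keep tuples satisfying bid != bid2 → {(cs, 17, Eve, cs, 35), (cs, 17, Eve, k1, 38), (cs, 17, Eve, k2, 20), (cs, 17, Eve, x2, 4), (cs, 35, Eve, cs, 17), (cs, 35, Eve, k1, 38), (cs, 35, Eve, k2, 20), (cs, 35, Eve, p2, 17), (cs, 35, Eve, x2, 4), (k1, 38, Eve, cs, 17), (k1, 38, Eve, cs, 35), (k1, 38, Eve, k2, 20), (k1, 38, Eve, p2, 17), (k1, 38, Eve, x2, 4), (k2, 20, Eve, cs, 17), (k2, 20, Eve, cs, 35), (k2, 20, Eve, k1, 38), (k2, 20, Eve, p2, 17), (k2, 20, Eve, x2, 4), (law, 1, Mo, mkt, 9), (mkt, 9, Mo, law, 1), (p2, 17, Eve, cs, 35), (p2, 17, Eve, k1, 38), (p2, 17, Eve, k2, 20), (p2, 17, Eve, x2, 4), (x2, 4, Eve, cs, 17), (x2, 4, Eve, cs, 35), (x2, 4, Eve, k1, 38), (x2, 4, Eve, k2, 20), (x2, 4, Eve, p2, 17)}
Projecting to aname, genre2 (23 duplicate(s) eliminated): {(Eve, cs), (Eve, k1), (Eve, k2), (Eve, p2), (Eve, x2), (Mo, law), (Mo, mkt)}

{(Eve, cs), (Eve, k1), (Eve, k2), (Eve, p2), (Eve, x2), (Mo, law), (Mo, mkt)}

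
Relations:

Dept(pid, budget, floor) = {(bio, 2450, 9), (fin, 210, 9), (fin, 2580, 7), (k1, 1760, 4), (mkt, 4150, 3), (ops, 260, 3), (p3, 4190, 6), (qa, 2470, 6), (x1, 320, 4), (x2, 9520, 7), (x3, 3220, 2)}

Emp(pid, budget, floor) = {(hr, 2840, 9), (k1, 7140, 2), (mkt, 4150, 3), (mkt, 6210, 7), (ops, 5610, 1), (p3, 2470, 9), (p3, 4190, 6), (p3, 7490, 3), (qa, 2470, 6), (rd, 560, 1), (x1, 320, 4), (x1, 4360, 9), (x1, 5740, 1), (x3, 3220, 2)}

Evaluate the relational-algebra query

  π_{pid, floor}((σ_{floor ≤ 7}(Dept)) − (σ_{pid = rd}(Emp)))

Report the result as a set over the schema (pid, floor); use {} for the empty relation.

{(fin, 7), (k1, 4), (mkt, 3), (ops, 3), (p3, 6), (qa, 6), (x1, 4), (x2, 7), (x3, 2)}

Selection floor ≤ 7: {(fin, 2580, 7), (k1, 1760, 4), (mkt, 4150, 3), (ops, 260, 3), (p3, 4190, 6), (qa, 2470, 6), (x1, 320, 4), (x2, 9520, 7), (x3, 3220, 2)}
Selection pid = rd: {(rd, 560, 1)}
Taking the difference: {(fin, 2580, 7), (k1, 1760, 4), (mkt, 4150, 3), (ops, 260, 3), (p3, 4190, 6), (qa, 2470, 6), (x1, 320, 4), (x2, 9520, 7), (x3, 3220, 2)}
π_{pid, floor} gives {(fin, 7), (k1, 4), (mkt, 3), (ops, 3), (p3, 6), (qa, 6), (x1, 4), (x2, 7), (x3, 2)}.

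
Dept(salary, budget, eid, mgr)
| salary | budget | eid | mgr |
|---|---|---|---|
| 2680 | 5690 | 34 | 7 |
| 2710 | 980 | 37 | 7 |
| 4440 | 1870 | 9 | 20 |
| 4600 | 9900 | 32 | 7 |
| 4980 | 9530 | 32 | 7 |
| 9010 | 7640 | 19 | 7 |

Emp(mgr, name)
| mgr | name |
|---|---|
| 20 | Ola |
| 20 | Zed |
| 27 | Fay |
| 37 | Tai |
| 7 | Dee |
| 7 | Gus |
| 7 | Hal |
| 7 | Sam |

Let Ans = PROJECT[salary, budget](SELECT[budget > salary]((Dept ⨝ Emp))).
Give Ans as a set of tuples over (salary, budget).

{(2680, 5690), (4600, 9900), (4980, 9530)}

Natural join on mgr: {(2680, 5690, 34, 7, Dee), (2680, 5690, 34, 7, Gus), (2680, 5690, 34, 7, Hal), (2680, 5690, 34, 7, Sam), (2710, 980, 37, 7, Dee), (2710, 980, 37, 7, Gus), (2710, 980, 37, 7, Hal), (2710, 980, 37, 7, Sam), (4440, 1870, 9, 20, Ola), (4440, 1870, 9, 20, Zed), (4600, 9900, 32, 7, Dee), (4600, 9900, 32, 7, Gus), (4600, 9900, 32, 7, Hal), (4600, 9900, 32, 7, Sam), (4980, 9530, 32, 7, Dee), (4980, 9530, 32, 7, Gus), (4980, 9530, 32, 7, Hal), (4980, 9530, 32, 7, Sam), (9010, 7640, 19, 7, Dee), (9010, 7640, 19, 7, Gus), (9010, 7640, 19, 7, Hal), (9010, 7640, 19, 7, Sam)}
Apply σ_{budget > salary}; surviving tuples: {(2680, 5690, 34, 7, Dee), (2680, 5690, 34, 7, Gus), (2680, 5690, 34, 7, Hal), (2680, 5690, 34, 7, Sam), (4600, 9900, 32, 7, Dee), (4600, 9900, 32, 7, Gus), (4600, 9900, 32, 7, Hal), (4600, 9900, 32, 7, Sam), (4980, 9530, 32, 7, Dee), (4980, 9530, 32, 7, Gus), (4980, 9530, 32, 7, Hal), (4980, 9530, 32, 7, Sam)}
π_{salary, budget} gives {(2680, 5690), (4600, 9900), (4980, 9530)} (9 duplicate(s) eliminated).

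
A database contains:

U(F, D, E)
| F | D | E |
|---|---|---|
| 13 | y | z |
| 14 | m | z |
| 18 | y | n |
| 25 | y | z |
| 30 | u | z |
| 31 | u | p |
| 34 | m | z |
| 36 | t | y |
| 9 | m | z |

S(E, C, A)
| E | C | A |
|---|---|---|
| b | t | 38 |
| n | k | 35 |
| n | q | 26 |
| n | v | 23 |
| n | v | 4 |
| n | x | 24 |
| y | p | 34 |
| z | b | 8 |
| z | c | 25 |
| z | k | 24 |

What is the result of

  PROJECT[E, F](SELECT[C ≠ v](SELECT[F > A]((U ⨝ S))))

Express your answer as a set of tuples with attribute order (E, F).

{(y, 36), (z, 13), (z, 14), (z, 25), (z, 30), (z, 34), (z, 9)}

Natural join on E: {(13, y, z, b, 8), (13, y, z, c, 25), (13, y, z, k, 24), (14, m, z, b, 8), (14, m, z, c, 25), (14, m, z, k, 24), (18, y, n, k, 35), (18, y, n, q, 26), (18, y, n, v, 23), (18, y, n, v, 4), (18, y, n, x, 24), (25, y, z, b, 8), (25, y, z, c, 25), (25, y, z, k, 24), (30, u, z, b, 8), (30, u, z, c, 25), (30, u, z, k, 24), (34, m, z, b, 8), (34, m, z, c, 25), (34, m, z, k, 24), (36, t, y, p, 34), (9, m, z, b, 8), (9, m, z, c, 25), (9, m, z, k, 24)}
σ[F > A]: keep tuples satisfying F > A → {(13, y, z, b, 8), (14, m, z, b, 8), (18, y, n, v, 4), (25, y, z, b, 8), (25, y, z, k, 24), (30, u, z, b, 8), (30, u, z, c, 25), (30, u, z, k, 24), (34, m, z, b, 8), (34, m, z, c, 25), (34, m, z, k, 24), (36, t, y, p, 34), (9, m, z, b, 8)}
σ[C ≠ v]: keep tuples satisfying C ≠ v → {(13, y, z, b, 8), (14, m, z, b, 8), (25, y, z, b, 8), (25, y, z, k, 24), (30, u, z, b, 8), (30, u, z, c, 25), (30, u, z, k, 24), (34, m, z, b, 8), (34, m, z, c, 25), (34, m, z, k, 24), (36, t, y, p, 34), (9, m, z, b, 8)}
Projecting to E, F (5 duplicate(s) eliminated): {(y, 36), (z, 13), (z, 14), (z, 25), (z, 30), (z, 34), (z, 9)}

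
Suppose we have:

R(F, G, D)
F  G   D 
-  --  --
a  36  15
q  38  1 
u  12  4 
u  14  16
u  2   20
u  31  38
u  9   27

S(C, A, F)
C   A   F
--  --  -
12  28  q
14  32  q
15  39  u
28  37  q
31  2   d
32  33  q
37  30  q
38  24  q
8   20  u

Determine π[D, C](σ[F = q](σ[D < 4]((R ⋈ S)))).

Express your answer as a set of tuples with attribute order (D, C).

R ⋈ S (natural join on F): {(q, 38, 1, 12, 28), (q, 38, 1, 14, 32), (q, 38, 1, 28, 37), (q, 38, 1, 32, 33), (q, 38, 1, 37, 30), (q, 38, 1, 38, 24), (u, 12, 4, 15, 39), (u, 12, 4, 8, 20), (u, 14, 16, 15, 39), (u, 14, 16, 8, 20), (u, 2, 20, 15, 39), (u, 2, 20, 8, 20), (u, 31, 38, 15, 39), (u, 31, 38, 8, 20), (u, 9, 27, 15, 39), (u, 9, 27, 8, 20)}
Filtering on D < 4 leaves {(q, 38, 1, 12, 28), (q, 38, 1, 14, 32), (q, 38, 1, 28, 37), (q, 38, 1, 32, 33), (q, 38, 1, 37, 30), (q, 38, 1, 38, 24)}.
Filtering on F = q leaves {(q, 38, 1, 12, 28), (q, 38, 1, 14, 32), (q, 38, 1, 28, 37), (q, 38, 1, 32, 33), (q, 38, 1, 37, 30), (q, 38, 1, 38, 24)}.
Keep only column(s) D, C: {(1, 12), (1, 14), (1, 28), (1, 32), (1, 37), (1, 38)}

{(1, 12), (1, 14), (1, 28), (1, 32), (1, 37), (1, 38)}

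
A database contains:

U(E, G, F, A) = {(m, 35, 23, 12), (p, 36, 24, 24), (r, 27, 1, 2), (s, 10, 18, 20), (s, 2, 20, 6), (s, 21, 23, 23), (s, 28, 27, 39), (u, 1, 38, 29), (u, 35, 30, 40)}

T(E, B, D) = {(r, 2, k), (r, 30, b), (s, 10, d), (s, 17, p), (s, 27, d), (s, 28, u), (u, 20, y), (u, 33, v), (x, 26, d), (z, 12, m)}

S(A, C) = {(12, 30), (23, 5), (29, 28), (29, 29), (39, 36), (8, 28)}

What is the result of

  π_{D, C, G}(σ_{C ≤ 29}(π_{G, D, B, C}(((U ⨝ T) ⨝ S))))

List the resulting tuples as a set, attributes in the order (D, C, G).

Natural join on E: {(r, 27, 1, 2, 2, k), (r, 27, 1, 2, 30, b), (s, 10, 18, 20, 10, d), (s, 10, 18, 20, 17, p), (s, 10, 18, 20, 27, d), (s, 10, 18, 20, 28, u), (s, 2, 20, 6, 10, d), (s, 2, 20, 6, 17, p), (s, 2, 20, 6, 27, d), (s, 2, 20, 6, 28, u), (s, 21, 23, 23, 10, d), (s, 21, 23, 23, 17, p), (s, 21, 23, 23, 27, d), (s, 21, 23, 23, 28, u), (s, 28, 27, 39, 10, d), (s, 28, 27, 39, 17, p), (s, 28, 27, 39, 27, d), (s, 28, 27, 39, 28, u), (u, 1, 38, 29, 20, y), (u, 1, 38, 29, 33, v), (u, 35, 30, 40, 20, y), (u, 35, 30, 40, 33, v)}
Natural join on A: {(s, 21, 23, 23, 10, d, 5), (s, 21, 23, 23, 17, p, 5), (s, 21, 23, 23, 27, d, 5), (s, 21, 23, 23, 28, u, 5), (s, 28, 27, 39, 10, d, 36), (s, 28, 27, 39, 17, p, 36), (s, 28, 27, 39, 27, d, 36), (s, 28, 27, 39, 28, u, 36), (u, 1, 38, 29, 20, y, 28), (u, 1, 38, 29, 20, y, 29), (u, 1, 38, 29, 33, v, 28), (u, 1, 38, 29, 33, v, 29)}
Keep only column(s) G, D, B, C: {(1, v, 33, 28), (1, v, 33, 29), (1, y, 20, 28), (1, y, 20, 29), (21, d, 10, 5), (21, d, 27, 5), (21, p, 17, 5), (21, u, 28, 5), (28, d, 10, 36), (28, d, 27, 36), (28, p, 17, 36), (28, u, 28, 36)}
Selection C ≤ 29: {(1, v, 33, 28), (1, v, 33, 29), (1, y, 20, 28), (1, y, 20, 29), (21, d, 10, 5), (21, d, 27, 5), (21, p, 17, 5), (21, u, 28, 5)}
Keep only column(s) D, C, G (1 duplicate(s) eliminated): {(d, 5, 21), (p, 5, 21), (u, 5, 21), (v, 28, 1), (v, 29, 1), (y, 28, 1), (y, 29, 1)}

{(d, 5, 21), (p, 5, 21), (u, 5, 21), (v, 28, 1), (v, 29, 1), (y, 28, 1), (y, 29, 1)}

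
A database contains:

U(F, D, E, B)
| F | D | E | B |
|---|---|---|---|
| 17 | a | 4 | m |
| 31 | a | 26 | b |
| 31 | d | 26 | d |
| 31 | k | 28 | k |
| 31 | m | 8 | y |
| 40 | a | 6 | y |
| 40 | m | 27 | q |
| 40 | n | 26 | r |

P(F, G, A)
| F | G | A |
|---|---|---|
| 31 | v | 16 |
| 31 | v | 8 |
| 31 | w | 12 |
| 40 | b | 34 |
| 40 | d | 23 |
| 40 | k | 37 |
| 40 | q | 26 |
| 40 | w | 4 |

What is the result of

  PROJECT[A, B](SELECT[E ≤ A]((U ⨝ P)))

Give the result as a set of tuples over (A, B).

Natural join on F: {(31, a, 26, b, v, 16), (31, a, 26, b, v, 8), (31, a, 26, b, w, 12), (31, d, 26, d, v, 16), (31, d, 26, d, v, 8), (31, d, 26, d, w, 12), (31, k, 28, k, v, 16), (31, k, 28, k, v, 8), (31, k, 28, k, w, 12), (31, m, 8, y, v, 16), (31, m, 8, y, v, 8), (31, m, 8, y, w, 12), (40, a, 6, y, b, 34), (40, a, 6, y, d, 23), (40, a, 6, y, k, 37), (40, a, 6, y, q, 26), (40, a, 6, y, w, 4), (40, m, 27, q, b, 34), (40, m, 27, q, d, 23), (40, m, 27, q, k, 37), (40, m, 27, q, q, 26), (40, m, 27, q, w, 4), (40, n, 26, r, b, 34), (40, n, 26, r, d, 23), (40, n, 26, r, k, 37), (40, n, 26, r, q, 26), (40, n, 26, r, w, 4)}
Filtering on E ≤ A leaves {(31, m, 8, y, v, 16), (31, m, 8, y, v, 8), (31, m, 8, y, w, 12), (40, a, 6, y, b, 34), (40, a, 6, y, d, 23), (40, a, 6, y, k, 37), (40, a, 6, y, q, 26), (40, m, 27, q, b, 34), (40, m, 27, q, k, 37), (40, n, 26, r, b, 34), (40, n, 26, r, k, 37), (40, n, 26, r, q, 26)}.
Projecting to A, B: {(12, y), (16, y), (23, y), (26, r), (26, y), (34, q), (34, r), (34, y), (37, q), (37, r), (37, y), (8, y)}

{(12, y), (16, y), (23, y), (26, r), (26, y), (34, q), (34, r), (34, y), (37, q), (37, r), (37, y), (8, y)}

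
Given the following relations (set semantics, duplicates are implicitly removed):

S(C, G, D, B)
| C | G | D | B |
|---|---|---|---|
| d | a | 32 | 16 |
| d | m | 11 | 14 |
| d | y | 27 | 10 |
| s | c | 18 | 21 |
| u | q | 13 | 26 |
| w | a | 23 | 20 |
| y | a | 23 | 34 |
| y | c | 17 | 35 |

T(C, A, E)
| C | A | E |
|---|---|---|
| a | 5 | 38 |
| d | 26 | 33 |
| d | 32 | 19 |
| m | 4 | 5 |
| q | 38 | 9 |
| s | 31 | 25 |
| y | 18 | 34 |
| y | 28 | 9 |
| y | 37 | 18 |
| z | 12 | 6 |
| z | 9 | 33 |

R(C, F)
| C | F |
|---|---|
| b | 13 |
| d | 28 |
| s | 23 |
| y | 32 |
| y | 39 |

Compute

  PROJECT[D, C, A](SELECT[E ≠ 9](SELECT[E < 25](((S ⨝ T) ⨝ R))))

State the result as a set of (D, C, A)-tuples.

{(11, d, 32), (17, y, 37), (23, y, 37), (27, d, 32), (32, d, 32)}

S ⋈ T (natural join on C): {(d, a, 32, 16, 26, 33), (d, a, 32, 16, 32, 19), (d, m, 11, 14, 26, 33), (d, m, 11, 14, 32, 19), (d, y, 27, 10, 26, 33), (d, y, 27, 10, 32, 19), (s, c, 18, 21, 31, 25), (y, a, 23, 34, 18, 34), (y, a, 23, 34, 28, 9), (y, a, 23, 34, 37, 18), (y, c, 17, 35, 18, 34), (y, c, 17, 35, 28, 9), (y, c, 17, 35, 37, 18)}
(S ⨝ T) ⋈ R (natural join on C): {(d, a, 32, 16, 26, 33, 28), (d, a, 32, 16, 32, 19, 28), (d, m, 11, 14, 26, 33, 28), (d, m, 11, 14, 32, 19, 28), (d, y, 27, 10, 26, 33, 28), (d, y, 27, 10, 32, 19, 28), (s, c, 18, 21, 31, 25, 23), (y, a, 23, 34, 18, 34, 32), (y, a, 23, 34, 18, 34, 39), (y, a, 23, 34, 28, 9, 32), (y, a, 23, 34, 28, 9, 39), (y, a, 23, 34, 37, 18, 32), (y, a, 23, 34, 37, 18, 39), (y, c, 17, 35, 18, 34, 32), (y, c, 17, 35, 18, 34, 39), (y, c, 17, 35, 28, 9, 32), (y, c, 17, 35, 28, 9, 39), (y, c, 17, 35, 37, 18, 32), (y, c, 17, 35, 37, 18, 39)}
Filtering on E < 25 leaves {(d, a, 32, 16, 32, 19, 28), (d, m, 11, 14, 32, 19, 28), (d, y, 27, 10, 32, 19, 28), (y, a, 23, 34, 28, 9, 32), (y, a, 23, 34, 28, 9, 39), (y, a, 23, 34, 37, 18, 32), (y, a, 23, 34, 37, 18, 39), (y, c, 17, 35, 28, 9, 32), (y, c, 17, 35, 28, 9, 39), (y, c, 17, 35, 37, 18, 32), (y, c, 17, 35, 37, 18, 39)}.
Filtering on E ≠ 9 leaves {(d, a, 32, 16, 32, 19, 28), (d, m, 11, 14, 32, 19, 28), (d, y, 27, 10, 32, 19, 28), (y, a, 23, 34, 37, 18, 32), (y, a, 23, 34, 37, 18, 39), (y, c, 17, 35, 37, 18, 32), (y, c, 17, 35, 37, 18, 39)}.
π_{D, C, A} gives {(11, d, 32), (17, y, 37), (23, y, 37), (27, d, 32), (32, d, 32)} (2 duplicate(s) eliminated).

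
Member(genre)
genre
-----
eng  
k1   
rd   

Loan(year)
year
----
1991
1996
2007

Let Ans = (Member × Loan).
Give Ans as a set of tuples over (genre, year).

{(eng, 1991), (eng, 1996), (eng, 2007), (k1, 1991), (k1, 1996), (k1, 2007), (rd, 1991), (rd, 1996), (rd, 2007)}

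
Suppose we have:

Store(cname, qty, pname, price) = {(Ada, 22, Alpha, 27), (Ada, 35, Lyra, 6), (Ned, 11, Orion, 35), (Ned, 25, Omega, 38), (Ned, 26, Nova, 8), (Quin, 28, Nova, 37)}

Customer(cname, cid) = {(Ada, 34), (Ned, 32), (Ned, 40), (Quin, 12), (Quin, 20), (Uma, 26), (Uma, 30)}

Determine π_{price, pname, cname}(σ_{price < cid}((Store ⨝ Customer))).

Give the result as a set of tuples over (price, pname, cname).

Natural join on cname: {(Ada, 22, Alpha, 27, 34), (Ada, 35, Lyra, 6, 34), (Ned, 11, Orion, 35, 32), (Ned, 11, Orion, 35, 40), (Ned, 25, Omega, 38, 32), (Ned, 25, Omega, 38, 40), (Ned, 26, Nova, 8, 32), (Ned, 26, Nova, 8, 40), (Quin, 28, Nova, 37, 12), (Quin, 28, Nova, 37, 20)}
Apply σ_{price < cid}; surviving tuples: {(Ada, 22, Alpha, 27, 34), (Ada, 35, Lyra, 6, 34), (Ned, 11, Orion, 35, 40), (Ned, 25, Omega, 38, 40), (Ned, 26, Nova, 8, 32), (Ned, 26, Nova, 8, 40)}
Keep only column(s) price, pname, cname (1 duplicate(s) eliminated): {(27, Alpha, Ada), (35, Orion, Ned), (38, Omega, Ned), (6, Lyra, Ada), (8, Nova, Ned)}

{(27, Alpha, Ada), (35, Orion, Ned), (38, Omega, Ned), (6, Lyra, Ada), (8, Nova, Ned)}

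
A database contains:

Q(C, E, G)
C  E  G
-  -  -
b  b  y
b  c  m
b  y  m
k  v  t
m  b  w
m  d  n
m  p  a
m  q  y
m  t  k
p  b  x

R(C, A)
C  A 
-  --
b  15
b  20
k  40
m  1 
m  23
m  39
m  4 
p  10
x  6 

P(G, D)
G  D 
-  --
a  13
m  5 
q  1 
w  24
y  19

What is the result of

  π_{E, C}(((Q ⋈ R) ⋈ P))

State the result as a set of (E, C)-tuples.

{(b, b), (b, m), (c, b), (p, m), (q, m), (y, b)}

Natural join on C: {(b, b, y, 15), (b, b, y, 20), (b, c, m, 15), (b, c, m, 20), (b, y, m, 15), (b, y, m, 20), (k, v, t, 40), (m, b, w, 1), (m, b, w, 23), (m, b, w, 39), (m, b, w, 4), (m, d, n, 1), (m, d, n, 23), (m, d, n, 39), (m, d, n, 4), (m, p, a, 1), (m, p, a, 23), (m, p, a, 39), (m, p, a, 4), (m, q, y, 1), (m, q, y, 23), (m, q, y, 39), (m, q, y, 4), (m, t, k, 1), (m, t, k, 23), (m, t, k, 39), (m, t, k, 4), (p, b, x, 10)}
Natural join on G: {(b, b, y, 15, 19), (b, b, y, 20, 19), (b, c, m, 15, 5), (b, c, m, 20, 5), (b, y, m, 15, 5), (b, y, m, 20, 5), (m, b, w, 1, 24), (m, b, w, 23, 24), (m, b, w, 39, 24), (m, b, w, 4, 24), (m, p, a, 1, 13), (m, p, a, 23, 13), (m, p, a, 39, 13), (m, p, a, 4, 13), (m, q, y, 1, 19), (m, q, y, 23, 19), (m, q, y, 39, 19), (m, q, y, 4, 19)}
π[E, C]: project onto (E, C) (12 duplicate(s) eliminated) → {(b, b), (b, m), (c, b), (p, m), (q, m), (y, b)}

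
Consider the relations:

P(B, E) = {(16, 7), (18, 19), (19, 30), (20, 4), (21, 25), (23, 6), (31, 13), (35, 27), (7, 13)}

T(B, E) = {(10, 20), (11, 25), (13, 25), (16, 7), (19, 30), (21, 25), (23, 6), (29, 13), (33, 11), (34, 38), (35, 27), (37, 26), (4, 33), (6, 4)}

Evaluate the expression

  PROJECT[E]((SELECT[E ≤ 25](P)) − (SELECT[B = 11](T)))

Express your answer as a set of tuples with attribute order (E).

Filtering on E ≤ 25 leaves {(16, 7), (18, 19), (20, 4), (21, 25), (23, 6), (31, 13), (7, 13)}.
Filtering on B = 11 leaves {(11, 25)}.
Taking the difference: {(16, 7), (18, 19), (20, 4), (21, 25), (23, 6), (31, 13), (7, 13)}
Keep only column(s) E (1 duplicate(s) eliminated): {13, 19, 25, 4, 6, 7}

{13, 19, 25, 4, 6, 7}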